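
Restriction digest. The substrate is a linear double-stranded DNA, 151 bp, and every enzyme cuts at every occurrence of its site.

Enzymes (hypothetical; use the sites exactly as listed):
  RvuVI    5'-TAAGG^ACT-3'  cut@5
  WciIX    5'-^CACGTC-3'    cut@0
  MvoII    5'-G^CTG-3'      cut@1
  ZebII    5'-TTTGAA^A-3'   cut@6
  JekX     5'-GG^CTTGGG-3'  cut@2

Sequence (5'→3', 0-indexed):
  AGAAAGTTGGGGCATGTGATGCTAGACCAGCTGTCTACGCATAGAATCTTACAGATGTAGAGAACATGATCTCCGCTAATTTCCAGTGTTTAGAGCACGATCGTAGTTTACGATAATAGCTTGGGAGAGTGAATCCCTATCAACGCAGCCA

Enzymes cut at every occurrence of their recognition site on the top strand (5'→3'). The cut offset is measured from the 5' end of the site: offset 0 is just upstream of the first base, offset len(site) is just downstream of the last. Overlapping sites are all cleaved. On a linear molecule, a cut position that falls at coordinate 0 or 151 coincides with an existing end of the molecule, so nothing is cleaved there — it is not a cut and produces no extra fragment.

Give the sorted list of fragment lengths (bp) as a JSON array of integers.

Scan for sites:
  RvuVI (TAAGGACT, off=5): no sites
  WciIX (CACGTC, off=0): no sites
  MvoII GCTG/1: at [29] ⇒ [30]
  ZebII (TTTGAAA, off=6): no sites
  JekX (GGCTTGGG, off=2): no sites

Pooled cuts: [30]

Fragments:
  [0,30): 30 bp
  [30,151): 121 bp

[30,121]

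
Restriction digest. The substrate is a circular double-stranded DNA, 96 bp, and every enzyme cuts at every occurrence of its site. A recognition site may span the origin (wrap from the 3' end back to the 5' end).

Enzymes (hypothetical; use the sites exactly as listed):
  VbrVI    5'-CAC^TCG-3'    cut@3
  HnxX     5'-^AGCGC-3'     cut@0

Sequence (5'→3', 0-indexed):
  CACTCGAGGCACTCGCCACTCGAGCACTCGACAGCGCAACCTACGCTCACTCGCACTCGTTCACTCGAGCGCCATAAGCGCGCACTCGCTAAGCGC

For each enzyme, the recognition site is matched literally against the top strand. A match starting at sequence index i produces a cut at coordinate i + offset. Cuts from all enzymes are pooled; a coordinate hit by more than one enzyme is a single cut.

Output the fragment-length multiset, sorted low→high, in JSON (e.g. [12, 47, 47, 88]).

Per-enzyme occurrences:
  VbrVI CACTCG/3: at [0, 9, 16, 24, 47, 53, 61, 82] ⇒ [3, 12, 19, 27, 50, 56, 64, 85]
  HnxX AGCGC/0: at [32, 67, 76, 91] ⇒ [32, 67, 76, 91]

Pooled cuts: [3, 12, 19, 27, 32, 50, 56, 64, 67, 76, 85, 91]

Fragments:
  3→12: 9 bp
  12→19: 7 bp
  19→27: 8 bp
  27→32: 5 bp
  32→50: 18 bp
  50→56: 6 bp
  56→64: 8 bp
  64→67: 3 bp
  67→76: 9 bp
  76→85: 9 bp
  85→91: 6 bp
  91→3 (wrap): 96-91+3 = 8 bp

[3,5,6,6,7,8,8,8,9,9,9,18]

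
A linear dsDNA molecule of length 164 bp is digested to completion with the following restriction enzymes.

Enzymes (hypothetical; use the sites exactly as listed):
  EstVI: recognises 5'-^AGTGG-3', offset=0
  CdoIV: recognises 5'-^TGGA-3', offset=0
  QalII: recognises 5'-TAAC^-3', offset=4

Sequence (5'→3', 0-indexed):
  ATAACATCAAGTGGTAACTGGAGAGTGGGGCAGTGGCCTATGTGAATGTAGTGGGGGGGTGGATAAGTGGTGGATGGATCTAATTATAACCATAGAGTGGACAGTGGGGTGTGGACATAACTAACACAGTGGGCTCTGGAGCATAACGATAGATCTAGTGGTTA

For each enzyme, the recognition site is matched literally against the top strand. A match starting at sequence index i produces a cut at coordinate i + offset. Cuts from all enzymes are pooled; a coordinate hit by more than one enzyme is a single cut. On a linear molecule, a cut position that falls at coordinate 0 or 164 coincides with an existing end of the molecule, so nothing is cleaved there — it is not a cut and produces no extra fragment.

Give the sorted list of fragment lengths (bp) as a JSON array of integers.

[2,2,4,4,4,5,5,5,5,5,6,8,8,9,9,9,9,10,10,11,16,18]

Per-enzyme occurrences:
  EstVI AGTGG/0: at [9, 23, 31, 49, 65, 95, 102, 127, 156] ⇒ [9, 23, 31, 49, 65, 95, 102, 127, 156]
  CdoIV TGGA/0: at [18, 59, 70, 74, 97, 111, 136] ⇒ [18, 59, 70, 74, 97, 111, 136]
  QalII TAAC/4: at [1, 14, 86, 117, 121, 143] ⇒ [5, 18, 90, 121, 125, 147]

All cut coordinates (distinct, sorted): [5, 9, 18, 23, 31, 49, 59, 65, 70, 74, 90, 95, 97, 102, 111, 121, 125, 127, 136, 147, 156]

Fragments:
  [0,5): 5 bp
  [5,9): 4 bp
  [9,18): 9 bp
  [18,23): 5 bp
  [23,31): 8 bp
  [31,49): 18 bp
  [49,59): 10 bp
  [59,65): 6 bp
  [65,70): 5 bp
  [70,74): 4 bp
  [74,90): 16 bp
  [90,95): 5 bp
  [95,97): 2 bp
  [97,102): 5 bp
  [102,111): 9 bp
  [111,121): 10 bp
  [121,125): 4 bp
  [125,127): 2 bp
  [127,136): 9 bp
  [136,147): 11 bp
  [147,156): 9 bp
  [156,164): 8 bp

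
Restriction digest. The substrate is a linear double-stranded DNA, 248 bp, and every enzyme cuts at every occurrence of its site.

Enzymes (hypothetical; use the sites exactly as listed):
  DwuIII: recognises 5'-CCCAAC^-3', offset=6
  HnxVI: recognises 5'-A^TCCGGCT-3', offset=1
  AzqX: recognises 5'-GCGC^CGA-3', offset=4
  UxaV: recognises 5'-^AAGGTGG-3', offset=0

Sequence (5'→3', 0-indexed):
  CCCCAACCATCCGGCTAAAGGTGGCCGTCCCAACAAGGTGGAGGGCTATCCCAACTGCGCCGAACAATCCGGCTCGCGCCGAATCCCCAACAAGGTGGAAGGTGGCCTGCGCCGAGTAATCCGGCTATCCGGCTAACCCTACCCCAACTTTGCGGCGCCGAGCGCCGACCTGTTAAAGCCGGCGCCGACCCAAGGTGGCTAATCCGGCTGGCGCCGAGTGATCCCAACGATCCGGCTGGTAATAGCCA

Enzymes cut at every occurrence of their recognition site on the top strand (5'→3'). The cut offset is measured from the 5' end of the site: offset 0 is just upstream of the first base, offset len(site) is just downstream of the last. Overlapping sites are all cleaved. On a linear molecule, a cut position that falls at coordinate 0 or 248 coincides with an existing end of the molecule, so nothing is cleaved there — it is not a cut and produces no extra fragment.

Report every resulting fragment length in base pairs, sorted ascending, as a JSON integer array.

[2,2,5,6,7,7,7,7,7,8,8,10,11,12,12,12,14,14,17,18,20,21,21]

Per-enzyme occurrences:
  DwuIII (CCCAAC, off=6): starts [1, 28, 49, 85, 142, 222] → cuts [7, 34, 55, 91, 148, 228]
  HnxVI (ATCCGGCT, off=1): starts [8, 66, 118, 126, 201, 229] → cuts [9, 67, 119, 127, 202, 230]
  AzqX (GCGCCGA, off=4): starts [56, 75, 108, 154, 161, 181, 210] → cuts [60, 79, 112, 158, 165, 185, 214]
  UxaV (AAGGTGG, off=0): starts [17, 34, 91, 98, 191] → cuts [17, 34, 91, 98, 191]

Pooled cuts: [7, 9, 17, 34, 55, 60, 67, 79, 91, 98, 112, 119, 127, 148, 158, 165, 185, 191, 202, 214, 228, 230]

Fragments:
  [0,7): 7 bp
  [7,9): 2 bp
  [9,17): 8 bp
  [17,34): 17 bp
  [34,55): 21 bp
  [55,60): 5 bp
  [60,67): 7 bp
  [67,79): 12 bp
  [79,91): 12 bp
  [91,98): 7 bp
  [98,112): 14 bp
  [112,119): 7 bp
  [119,127): 8 bp
  [127,148): 21 bp
  [148,158): 10 bp
  [158,165): 7 bp
  [165,185): 20 bp
  [185,191): 6 bp
  [191,202): 11 bp
  [202,214): 12 bp
  [214,228): 14 bp
  [228,230): 2 bp
  [230,248): 18 bp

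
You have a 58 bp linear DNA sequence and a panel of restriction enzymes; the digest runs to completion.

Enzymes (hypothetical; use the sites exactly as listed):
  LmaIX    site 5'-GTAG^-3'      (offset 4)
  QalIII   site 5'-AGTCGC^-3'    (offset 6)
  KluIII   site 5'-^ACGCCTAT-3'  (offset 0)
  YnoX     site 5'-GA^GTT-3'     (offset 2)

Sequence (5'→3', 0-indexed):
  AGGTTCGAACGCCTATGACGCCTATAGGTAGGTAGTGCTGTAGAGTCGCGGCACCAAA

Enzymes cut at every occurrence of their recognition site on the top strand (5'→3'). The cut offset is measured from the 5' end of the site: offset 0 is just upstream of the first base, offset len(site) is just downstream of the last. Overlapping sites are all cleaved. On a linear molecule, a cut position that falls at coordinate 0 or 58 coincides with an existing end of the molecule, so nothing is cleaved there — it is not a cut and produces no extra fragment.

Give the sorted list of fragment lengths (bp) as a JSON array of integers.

Per-enzyme occurrences:
  LmaIX (GTAG, off=4): starts [27, 31, 39] → cuts [31, 35, 43]
  QalIII (AGTCGC, off=6): starts [43] → cuts [49]
  KluIII (ACGCCTAT, off=0): starts [8, 17] → cuts [8, 17]
  YnoX (GAGTT, off=2): no sites

Pooled cuts: [8, 17, 31, 35, 43, 49]

Fragment lengths:
  [0,8): 8 bp
  [8,17): 9 bp
  [17,31): 14 bp
  [31,35): 4 bp
  [35,43): 8 bp
  [43,49): 6 bp
  [49,58): 9 bp

[4,6,8,8,9,9,14]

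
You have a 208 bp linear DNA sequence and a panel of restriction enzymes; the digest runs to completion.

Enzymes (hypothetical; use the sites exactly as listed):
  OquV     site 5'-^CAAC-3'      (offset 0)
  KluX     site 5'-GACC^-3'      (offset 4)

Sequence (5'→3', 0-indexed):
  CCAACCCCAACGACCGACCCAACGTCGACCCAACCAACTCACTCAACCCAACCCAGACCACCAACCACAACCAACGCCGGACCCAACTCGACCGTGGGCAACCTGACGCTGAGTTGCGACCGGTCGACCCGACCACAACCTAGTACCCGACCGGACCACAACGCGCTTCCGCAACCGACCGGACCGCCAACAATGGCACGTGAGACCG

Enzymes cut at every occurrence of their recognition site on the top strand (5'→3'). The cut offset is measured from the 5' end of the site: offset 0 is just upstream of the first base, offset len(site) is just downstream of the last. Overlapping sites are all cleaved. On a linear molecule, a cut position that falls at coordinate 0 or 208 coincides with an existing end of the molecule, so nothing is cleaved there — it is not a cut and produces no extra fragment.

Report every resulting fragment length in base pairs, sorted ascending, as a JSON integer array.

[1,1,1,1,2,2,4,4,4,5,5,5,5,5,6,6,8,8,9,9,10,11,11,12,13,17,20,23]

Site scan:
  OquV CAAC/0: at [1, 7, 19, 30, 34, 43, 48, 61, 67, 71, 83, 98, 135, 158, 171, 187] ⇒ [1, 7, 19, 30, 34, 43, 48, 61, 67, 71, 83, 98, 135, 158, 171, 187]
  KluX GACC/4: at [11, 15, 26, 55, 79, 89, 117, 125, 130, 148, 153, 176, 181, 203] ⇒ [15, 19, 30, 59, 83, 93, 121, 129, 134, 152, 157, 180, 185, 207]

All cut coordinates (distinct, sorted): [1, 7, 15, 19, 30, 34, 43, 48, 59, 61, 67, 71, 83, 93, 98, 121, 129, 134, 135, 152, 157, 158, 171, 180, 185, 187, 207]

Fragments:
  [0,1): 1 bp
  [1,7): 6 bp
  [7,15): 8 bp
  [15,19): 4 bp
  [19,30): 11 bp
  [30,34): 4 bp
  [34,43): 9 bp
  [43,48): 5 bp
  [48,59): 11 bp
  [59,61): 2 bp
  [61,67): 6 bp
  [67,71): 4 bp
  [71,83): 12 bp
  [83,93): 10 bp
  [93,98): 5 bp
  [98,121): 23 bp
  [121,129): 8 bp
  [129,134): 5 bp
  [134,135): 1 bp
  [135,152): 17 bp
  [152,157): 5 bp
  [157,158): 1 bp
  [158,171): 13 bp
  [171,180): 9 bp
  [180,185): 5 bp
  [185,187): 2 bp
  [187,207): 20 bp
  [207,208): 1 bp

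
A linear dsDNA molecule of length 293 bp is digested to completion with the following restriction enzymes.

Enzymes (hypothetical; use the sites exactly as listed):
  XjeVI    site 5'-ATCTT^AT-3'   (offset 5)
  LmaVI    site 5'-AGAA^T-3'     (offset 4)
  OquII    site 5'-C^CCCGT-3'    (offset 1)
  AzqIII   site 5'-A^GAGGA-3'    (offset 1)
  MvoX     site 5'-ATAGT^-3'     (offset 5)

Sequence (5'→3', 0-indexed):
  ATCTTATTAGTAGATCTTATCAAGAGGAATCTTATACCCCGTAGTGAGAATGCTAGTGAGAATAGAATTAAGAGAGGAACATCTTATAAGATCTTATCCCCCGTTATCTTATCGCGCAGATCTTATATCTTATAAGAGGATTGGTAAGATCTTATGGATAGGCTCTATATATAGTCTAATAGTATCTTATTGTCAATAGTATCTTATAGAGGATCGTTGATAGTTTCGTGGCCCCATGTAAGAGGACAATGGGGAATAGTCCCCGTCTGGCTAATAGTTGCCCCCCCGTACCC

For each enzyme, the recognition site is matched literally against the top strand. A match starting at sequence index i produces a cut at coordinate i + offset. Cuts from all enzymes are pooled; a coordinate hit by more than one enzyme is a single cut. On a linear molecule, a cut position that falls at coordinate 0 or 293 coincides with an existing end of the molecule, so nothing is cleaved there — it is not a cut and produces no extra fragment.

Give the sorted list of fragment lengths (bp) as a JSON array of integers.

[1,3,4,4,4,5,5,5,5,5,6,6,7,8,9,10,10,11,12,12,12,13,13,14,16,17,17,18,19,22]

Per-enzyme occurrences:
  XjeVI (ATCTTAT, off=5): starts [0, 13, 28, 80, 90, 105, 119, 126, 148, 183, 200] → cuts [5, 18, 33, 85, 95, 110, 124, 131, 153, 188, 205]
  LmaVI (AGAAT, off=4): starts [46, 58, 63] → cuts [50, 62, 67]
  OquII (CCCCGT, off=1): starts [36, 98, 260, 283] → cuts [37, 99, 261, 284]
  AzqIII (AGAGGA, off=1): starts [22, 72, 134, 207, 240] → cuts [23, 73, 135, 208, 241]
  MvoX (ATAGT, off=5): starts [170, 178, 195, 219, 255, 273] → cuts [175, 183, 200, 224, 260, 278]

Pooled cuts: [5, 18, 23, 33, 37, 50, 62, 67, 73, 85, 95, 99, 110, 124, 131, 135, 153, 175, 183, 188, 200, 205, 208, 224, 241, 260, 261, 278, 284]

Fragment lengths:
  [0,5): 5 bp
  [5,18): 13 bp
  [18,23): 5 bp
  [23,33): 10 bp
  [33,37): 4 bp
  [37,50): 13 bp
  [50,62): 12 bp
  [62,67): 5 bp
  [67,73): 6 bp
  [73,85): 12 bp
  [85,95): 10 bp
  [95,99): 4 bp
  [99,110): 11 bp
  [110,124): 14 bp
  [124,131): 7 bp
  [131,135): 4 bp
  [135,153): 18 bp
  [153,175): 22 bp
  [175,183): 8 bp
  [183,188): 5 bp
  [188,200): 12 bp
  [200,205): 5 bp
  [205,208): 3 bp
  [208,224): 16 bp
  [224,241): 17 bp
  [241,260): 19 bp
  [260,261): 1 bp
  [261,278): 17 bp
  [278,284): 6 bp
  [284,293): 9 bp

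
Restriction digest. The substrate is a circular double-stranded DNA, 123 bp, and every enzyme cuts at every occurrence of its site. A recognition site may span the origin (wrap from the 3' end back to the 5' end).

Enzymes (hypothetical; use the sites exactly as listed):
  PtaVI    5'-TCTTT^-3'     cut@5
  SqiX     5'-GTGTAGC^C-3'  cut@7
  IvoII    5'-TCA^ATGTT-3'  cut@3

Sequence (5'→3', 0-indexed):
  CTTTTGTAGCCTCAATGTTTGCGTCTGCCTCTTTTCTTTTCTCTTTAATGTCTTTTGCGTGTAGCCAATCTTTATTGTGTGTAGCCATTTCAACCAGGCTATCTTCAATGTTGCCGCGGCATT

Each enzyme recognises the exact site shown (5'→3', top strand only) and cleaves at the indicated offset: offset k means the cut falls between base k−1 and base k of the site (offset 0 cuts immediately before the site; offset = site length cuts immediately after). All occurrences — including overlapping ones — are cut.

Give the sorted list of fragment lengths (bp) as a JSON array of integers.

Per-enzyme occurrences:
  PtaVI TCTTT/5: at [29, 34, 41, 50, 68, 122] ⇒ [4, 34, 39, 46, 55, 73]
  SqiX GTGTAGCC/7: at [58, 78] ⇒ [65, 85]
  IvoII TCAATGTT/3: at [11, 104] ⇒ [14, 107]

Pooled cuts: [4, 14, 34, 39, 46, 55, 65, 73, 85, 107]

Fragment lengths:
  4→14: 10 bp
  14→34: 20 bp
  34→39: 5 bp
  39→46: 7 bp
  46→55: 9 bp
  55→65: 10 bp
  65→73: 8 bp
  73→85: 12 bp
  85→107: 22 bp
  107→4 (wrap): 123-107+4 = 20 bp

[5,7,8,9,10,10,12,20,20,22]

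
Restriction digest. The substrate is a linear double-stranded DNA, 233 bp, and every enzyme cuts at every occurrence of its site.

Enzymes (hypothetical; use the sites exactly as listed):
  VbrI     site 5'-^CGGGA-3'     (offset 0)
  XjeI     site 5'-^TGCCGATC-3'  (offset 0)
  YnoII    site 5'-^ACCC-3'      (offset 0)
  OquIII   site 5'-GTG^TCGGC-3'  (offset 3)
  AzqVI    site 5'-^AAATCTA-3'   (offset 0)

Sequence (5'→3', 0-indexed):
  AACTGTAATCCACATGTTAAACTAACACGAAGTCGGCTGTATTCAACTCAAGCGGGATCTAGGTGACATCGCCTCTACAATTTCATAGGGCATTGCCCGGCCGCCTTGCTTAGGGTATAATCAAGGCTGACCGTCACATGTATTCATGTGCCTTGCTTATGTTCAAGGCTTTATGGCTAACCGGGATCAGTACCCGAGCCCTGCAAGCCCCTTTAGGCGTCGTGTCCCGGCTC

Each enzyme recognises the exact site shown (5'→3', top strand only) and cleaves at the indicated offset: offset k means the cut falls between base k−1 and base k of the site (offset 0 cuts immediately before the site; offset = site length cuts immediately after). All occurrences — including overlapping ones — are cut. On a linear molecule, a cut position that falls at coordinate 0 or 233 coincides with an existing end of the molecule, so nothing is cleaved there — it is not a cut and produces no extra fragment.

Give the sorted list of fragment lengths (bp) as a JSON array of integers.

[10,42,52,129]

Site scan:
  VbrI CGGGA/0: at [52, 181] ⇒ [52, 181]
  XjeI (TGCCGATC, off=0): no sites
  YnoII ACCC/0: at [191] ⇒ [191]
  OquIII (GTGTCGGC, off=3): no sites
  AzqVI (AAATCTA, off=0): no sites

Pooled cuts: [52, 181, 191]

Fragments:
  [0,52): 52 bp
  [52,181): 129 bp
  [181,191): 10 bp
  [191,233): 42 bp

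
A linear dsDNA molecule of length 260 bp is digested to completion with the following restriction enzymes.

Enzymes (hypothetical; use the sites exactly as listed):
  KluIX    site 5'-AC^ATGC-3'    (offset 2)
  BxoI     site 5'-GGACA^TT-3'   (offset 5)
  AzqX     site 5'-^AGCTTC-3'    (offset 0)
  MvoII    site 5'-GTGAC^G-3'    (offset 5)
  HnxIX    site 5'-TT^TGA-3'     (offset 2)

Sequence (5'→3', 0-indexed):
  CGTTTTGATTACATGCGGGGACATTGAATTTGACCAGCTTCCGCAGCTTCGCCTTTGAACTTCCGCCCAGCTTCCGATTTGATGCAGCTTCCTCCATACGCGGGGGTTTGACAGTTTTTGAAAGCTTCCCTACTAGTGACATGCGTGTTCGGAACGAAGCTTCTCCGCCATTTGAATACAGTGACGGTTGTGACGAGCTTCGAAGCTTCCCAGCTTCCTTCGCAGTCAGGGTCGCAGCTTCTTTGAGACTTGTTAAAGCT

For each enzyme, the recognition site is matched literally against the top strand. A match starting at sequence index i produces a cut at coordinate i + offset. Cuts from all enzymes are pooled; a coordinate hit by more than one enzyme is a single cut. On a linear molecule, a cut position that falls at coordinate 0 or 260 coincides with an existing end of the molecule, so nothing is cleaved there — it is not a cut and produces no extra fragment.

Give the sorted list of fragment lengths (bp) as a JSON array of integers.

Per-enzyme occurrences:
  KluIX (ACATGC, off=2): starts [10, 138] → cuts [12, 140]
  BxoI (GGACATT, off=5): starts [18] → cuts [23]
  AzqX (AGCTTC, off=0): starts [35, 44, 68, 85, 122, 157, 195, 203, 211, 235] → cuts [35, 44, 68, 85, 122, 157, 195, 203, 211, 235]
  MvoII (GTGACG, off=5): starts [180, 189] → cuts [185, 194]
  HnxIX (TTTGA, off=2): starts [3, 28, 53, 77, 106, 116, 170, 241] → cuts [5, 30, 55, 79, 108, 118, 172, 243]

Pooled cuts: [5, 12, 23, 30, 35, 44, 55, 68, 79, 85, 108, 118, 122, 140, 157, 172, 185, 194, 195, 203, 211, 235, 243]

Fragments:
  [0,5): 5 bp
  [5,12): 7 bp
  [12,23): 11 bp
  [23,30): 7 bp
  [30,35): 5 bp
  [35,44): 9 bp
  [44,55): 11 bp
  [55,68): 13 bp
  [68,79): 11 bp
  [79,85): 6 bp
  [85,108): 23 bp
  [108,118): 10 bp
  [118,122): 4 bp
  [122,140): 18 bp
  [140,157): 17 bp
  [157,172): 15 bp
  [172,185): 13 bp
  [185,194): 9 bp
  [194,195): 1 bp
  [195,203): 8 bp
  [203,211): 8 bp
  [211,235): 24 bp
  [235,243): 8 bp
  [243,260): 17 bp

[1,4,5,5,6,7,7,8,8,8,9,9,10,11,11,11,13,13,15,17,17,18,23,24]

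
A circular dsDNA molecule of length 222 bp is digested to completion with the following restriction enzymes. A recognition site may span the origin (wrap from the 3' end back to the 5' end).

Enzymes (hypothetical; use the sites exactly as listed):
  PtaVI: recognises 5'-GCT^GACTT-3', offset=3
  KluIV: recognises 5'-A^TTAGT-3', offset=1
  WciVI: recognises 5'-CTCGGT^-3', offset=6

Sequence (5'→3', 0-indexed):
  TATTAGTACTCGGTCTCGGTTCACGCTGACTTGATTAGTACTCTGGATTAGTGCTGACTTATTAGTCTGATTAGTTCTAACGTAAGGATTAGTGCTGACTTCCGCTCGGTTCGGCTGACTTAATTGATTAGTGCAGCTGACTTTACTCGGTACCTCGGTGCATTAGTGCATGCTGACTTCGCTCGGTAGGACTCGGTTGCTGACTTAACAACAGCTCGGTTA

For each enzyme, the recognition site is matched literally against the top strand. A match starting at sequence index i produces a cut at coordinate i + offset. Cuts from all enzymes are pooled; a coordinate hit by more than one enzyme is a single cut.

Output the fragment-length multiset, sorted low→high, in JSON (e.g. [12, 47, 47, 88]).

Site scan:
  PtaVI (GCTGACTT, off=3): starts [24, 52, 93, 113, 135, 171, 198] → cuts [27, 55, 96, 116, 138, 174, 201]
  KluIV (ATTAGT, off=1): starts [1, 33, 46, 60, 69, 87, 126, 161] → cuts [2, 34, 47, 61, 70, 88, 127, 162]
  WciVI (CTCGGT, off=6): starts [8, 14, 104, 145, 153, 181, 191, 214] → cuts [14, 20, 110, 151, 159, 187, 197, 220]

Pooled cuts: [2, 14, 20, 27, 34, 47, 55, 61, 70, 88, 96, 110, 116, 127, 138, 151, 159, 162, 174, 187, 197, 201, 220]

Fragment lengths:
  2→14: 12 bp
  14→20: 6 bp
  20→27: 7 bp
  27→34: 7 bp
  34→47: 13 bp
  47→55: 8 bp
  55→61: 6 bp
  61→70: 9 bp
  70→88: 18 bp
  88→96: 8 bp
  96→110: 14 bp
  110→116: 6 bp
  116→127: 11 bp
  127→138: 11 bp
  138→151: 13 bp
  151→159: 8 bp
  159→162: 3 bp
  162→174: 12 bp
  174→187: 13 bp
  187→197: 10 bp
  197→201: 4 bp
  201→220: 19 bp
  220→2 (wrap): 222-220+2 = 4 bp

[3,4,4,6,6,6,7,7,8,8,8,9,10,11,11,12,12,13,13,13,14,18,19]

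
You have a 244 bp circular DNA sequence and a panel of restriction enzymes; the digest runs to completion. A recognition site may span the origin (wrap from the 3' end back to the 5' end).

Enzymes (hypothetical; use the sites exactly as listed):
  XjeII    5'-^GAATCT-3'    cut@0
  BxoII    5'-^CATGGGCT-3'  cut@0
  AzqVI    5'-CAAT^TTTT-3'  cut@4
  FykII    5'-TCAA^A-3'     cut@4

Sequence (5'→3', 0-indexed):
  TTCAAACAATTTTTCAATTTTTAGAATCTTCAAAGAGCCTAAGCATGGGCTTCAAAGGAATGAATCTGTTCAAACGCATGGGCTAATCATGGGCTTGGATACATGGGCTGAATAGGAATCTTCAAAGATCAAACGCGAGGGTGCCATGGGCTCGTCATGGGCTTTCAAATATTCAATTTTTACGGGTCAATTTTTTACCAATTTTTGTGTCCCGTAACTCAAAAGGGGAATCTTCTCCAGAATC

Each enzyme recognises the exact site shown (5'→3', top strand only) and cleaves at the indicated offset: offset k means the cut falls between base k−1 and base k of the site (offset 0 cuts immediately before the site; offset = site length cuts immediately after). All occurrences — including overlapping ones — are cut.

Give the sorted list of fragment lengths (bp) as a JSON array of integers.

Scan for sites:
  XjeII (GAATCT, off=0): starts [23, 61, 115, 227, 239] → cuts [23, 61, 115, 227, 239]
  BxoII (CATGGGCT, off=0): starts [43, 76, 87, 101, 144, 155] → cuts [43, 76, 87, 101, 144, 155]
  AzqVI (CAATTTTT, off=4): starts [6, 14, 173, 187, 198] → cuts [10, 18, 177, 191, 202]
  FykII (TCAAA, off=4): starts [1, 29, 51, 69, 121, 128, 164, 218] → cuts [5, 33, 55, 73, 125, 132, 168, 222]

All cut coordinates (distinct, sorted): [5, 10, 18, 23, 33, 43, 55, 61, 73, 76, 87, 101, 115, 125, 132, 144, 155, 168, 177, 191, 202, 222, 227, 239]

Fragments:
  5→10: 5 bp
  10→18: 8 bp
  18→23: 5 bp
  23→33: 10 bp
  33→43: 10 bp
  43→55: 12 bp
  55→61: 6 bp
  61→73: 12 bp
  73→76: 3 bp
  76→87: 11 bp
  87→101: 14 bp
  101→115: 14 bp
  115→125: 10 bp
  125→132: 7 bp
  132→144: 12 bp
  144→155: 11 bp
  155→168: 13 bp
  168→177: 9 bp
  177→191: 14 bp
  191→202: 11 bp
  202→222: 20 bp
  222→227: 5 bp
  227→239: 12 bp
  239→5 (wrap): 244-239+5 = 10 bp

[3,5,5,5,6,7,8,9,10,10,10,10,11,11,11,12,12,12,12,13,14,14,14,20]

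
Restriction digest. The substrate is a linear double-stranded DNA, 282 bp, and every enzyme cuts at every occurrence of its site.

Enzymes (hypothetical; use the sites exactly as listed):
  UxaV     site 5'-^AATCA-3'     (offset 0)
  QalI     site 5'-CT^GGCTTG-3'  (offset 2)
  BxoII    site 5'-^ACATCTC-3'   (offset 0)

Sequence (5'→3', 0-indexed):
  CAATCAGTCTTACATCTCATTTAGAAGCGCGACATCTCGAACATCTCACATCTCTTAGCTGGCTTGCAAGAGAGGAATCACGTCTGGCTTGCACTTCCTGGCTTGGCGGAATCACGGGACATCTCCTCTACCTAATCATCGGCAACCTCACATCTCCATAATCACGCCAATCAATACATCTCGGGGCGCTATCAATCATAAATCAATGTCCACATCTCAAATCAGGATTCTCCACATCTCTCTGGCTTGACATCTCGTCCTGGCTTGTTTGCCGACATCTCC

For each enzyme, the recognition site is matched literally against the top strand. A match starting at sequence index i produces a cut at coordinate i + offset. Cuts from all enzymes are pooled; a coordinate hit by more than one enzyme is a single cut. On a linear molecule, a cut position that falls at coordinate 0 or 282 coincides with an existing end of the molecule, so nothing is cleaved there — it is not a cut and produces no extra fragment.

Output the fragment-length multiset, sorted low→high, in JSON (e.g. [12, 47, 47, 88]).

[1,6,7,7,7,8,8,9,9,9,10,10,10,10,10,11,12,13,13,14,14,15,15,16,18,20]

Per-enzyme occurrences:
  UxaV (AATCA, off=0): starts [1, 75, 109, 133, 159, 168, 193, 200, 219] → cuts [1, 75, 109, 133, 159, 168, 193, 200, 219]
  QalI (CTGGCTTG, off=2): starts [58, 83, 97, 241, 259] → cuts [60, 85, 99, 243, 261]
  BxoII (ACATCTC, off=0): starts [11, 31, 40, 47, 118, 149, 175, 211, 233, 249, 274] → cuts [11, 31, 40, 47, 118, 149, 175, 211, 233, 249, 274]

All cut coordinates (distinct, sorted): [1, 11, 31, 40, 47, 60, 75, 85, 99, 109, 118, 133, 149, 159, 168, 175, 193, 200, 211, 219, 233, 243, 249, 261, 274]

Fragment lengths:
  [0,1): 1 bp
  [1,11): 10 bp
  [11,31): 20 bp
  [31,40): 9 bp
  [40,47): 7 bp
  [47,60): 13 bp
  [60,75): 15 bp
  [75,85): 10 bp
  [85,99): 14 bp
  [99,109): 10 bp
  [109,118): 9 bp
  [118,133): 15 bp
  [133,149): 16 bp
  [149,159): 10 bp
  [159,168): 9 bp
  [168,175): 7 bp
  [175,193): 18 bp
  [193,200): 7 bp
  [200,211): 11 bp
  [211,219): 8 bp
  [219,233): 14 bp
  [233,243): 10 bp
  [243,249): 6 bp
  [249,261): 12 bp
  [261,274): 13 bp
  [274,282): 8 bp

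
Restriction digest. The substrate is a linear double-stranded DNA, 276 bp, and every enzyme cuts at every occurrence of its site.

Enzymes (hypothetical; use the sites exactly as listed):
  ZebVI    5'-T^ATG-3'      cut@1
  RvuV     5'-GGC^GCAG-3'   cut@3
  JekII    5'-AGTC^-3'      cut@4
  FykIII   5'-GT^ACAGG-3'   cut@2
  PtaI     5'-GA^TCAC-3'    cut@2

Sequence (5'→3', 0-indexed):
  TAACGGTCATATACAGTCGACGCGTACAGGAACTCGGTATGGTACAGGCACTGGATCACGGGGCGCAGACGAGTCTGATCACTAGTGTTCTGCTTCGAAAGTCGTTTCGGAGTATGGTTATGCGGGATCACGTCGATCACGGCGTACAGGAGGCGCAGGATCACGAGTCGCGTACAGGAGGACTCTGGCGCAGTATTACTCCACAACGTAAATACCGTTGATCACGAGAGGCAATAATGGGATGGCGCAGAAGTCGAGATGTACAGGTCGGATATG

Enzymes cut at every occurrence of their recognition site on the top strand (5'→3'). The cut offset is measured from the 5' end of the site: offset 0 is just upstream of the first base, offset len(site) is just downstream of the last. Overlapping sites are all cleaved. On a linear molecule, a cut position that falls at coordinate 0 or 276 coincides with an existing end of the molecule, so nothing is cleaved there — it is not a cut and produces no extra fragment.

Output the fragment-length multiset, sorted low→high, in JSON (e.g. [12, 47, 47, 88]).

Scan for sites:
  ZebVI (TATG, off=1): starts [37, 112, 118, 272] → cuts [38, 113, 119, 273]
  RvuV (GGCGCAG, off=3): starts [61, 151, 186, 243] → cuts [64, 154, 189, 246]
  JekII (AGTC, off=4): starts [14, 71, 99, 165, 251] → cuts [18, 75, 103, 169, 255]
  FykIII (GTACAGG, off=2): starts [23, 41, 143, 171, 260] → cuts [25, 43, 145, 173, 262]
  PtaI (GATCAC, off=2): starts [53, 76, 125, 134, 158, 219] → cuts [55, 78, 127, 136, 160, 221]

Pooled cuts: [18, 25, 38, 43, 55, 64, 75, 78, 103, 113, 119, 127, 136, 145, 154, 160, 169, 173, 189, 221, 246, 255, 262, 273]

Fragment lengths:
  [0,18): 18 bp
  [18,25): 7 bp
  [25,38): 13 bp
  [38,43): 5 bp
  [43,55): 12 bp
  [55,64): 9 bp
  [64,75): 11 bp
  [75,78): 3 bp
  [78,103): 25 bp
  [103,113): 10 bp
  [113,119): 6 bp
  [119,127): 8 bp
  [127,136): 9 bp
  [136,145): 9 bp
  [145,154): 9 bp
  [154,160): 6 bp
  [160,169): 9 bp
  [169,173): 4 bp
  [173,189): 16 bp
  [189,221): 32 bp
  [221,246): 25 bp
  [246,255): 9 bp
  [255,262): 7 bp
  [262,273): 11 bp
  [273,276): 3 bp

[3,3,4,5,6,6,7,7,8,9,9,9,9,9,9,10,11,11,12,13,16,18,25,25,32]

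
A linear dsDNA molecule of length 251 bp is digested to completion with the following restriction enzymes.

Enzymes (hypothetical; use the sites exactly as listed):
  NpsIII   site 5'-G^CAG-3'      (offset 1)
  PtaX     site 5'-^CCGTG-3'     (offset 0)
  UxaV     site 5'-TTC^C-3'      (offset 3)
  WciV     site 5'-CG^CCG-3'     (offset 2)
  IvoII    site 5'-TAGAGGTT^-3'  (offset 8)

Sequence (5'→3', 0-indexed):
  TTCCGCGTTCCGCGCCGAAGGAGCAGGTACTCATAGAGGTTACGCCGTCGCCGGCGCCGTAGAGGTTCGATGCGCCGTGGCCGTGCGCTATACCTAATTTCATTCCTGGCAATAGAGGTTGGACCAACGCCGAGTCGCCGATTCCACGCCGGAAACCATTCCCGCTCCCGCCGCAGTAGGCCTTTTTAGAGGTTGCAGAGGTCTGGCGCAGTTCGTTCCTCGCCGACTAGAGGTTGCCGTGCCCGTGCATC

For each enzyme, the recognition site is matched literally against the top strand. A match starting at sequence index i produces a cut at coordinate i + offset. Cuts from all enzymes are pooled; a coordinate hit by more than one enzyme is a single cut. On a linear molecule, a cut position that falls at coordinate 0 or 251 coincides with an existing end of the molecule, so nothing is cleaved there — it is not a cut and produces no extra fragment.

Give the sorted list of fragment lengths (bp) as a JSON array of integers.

Scan for sites:
  NpsIII GCAG/1: at [22, 172, 194, 207] ⇒ [23, 173, 195, 208]
  PtaX CCGTG/0: at [74, 80, 236, 242] ⇒ [74, 80, 236, 242]
  UxaV TTCC/3: at [0, 7, 102, 141, 158, 215] ⇒ [3, 10, 105, 144, 161, 218]
  WciV CGCCG/2: at [12, 42, 48, 54, 72, 127, 135, 146, 168, 220] ⇒ [14, 44, 50, 56, 74, 129, 137, 148, 170, 222]
  IvoII TAGAGGTT/8: at [33, 59, 112, 186, 227] ⇒ [41, 67, 120, 194, 235]

Pooled cuts: [3, 10, 14, 23, 41, 44, 50, 56, 67, 74, 80, 105, 120, 129, 137, 144, 148, 161, 170, 173, 194, 195, 208, 218, 222, 235, 236, 242]

Fragment lengths:
  [0,3): 3 bp
  [3,10): 7 bp
  [10,14): 4 bp
  [14,23): 9 bp
  [23,41): 18 bp
  [41,44): 3 bp
  [44,50): 6 bp
  [50,56): 6 bp
  [56,67): 11 bp
  [67,74): 7 bp
  [74,80): 6 bp
  [80,105): 25 bp
  [105,120): 15 bp
  [120,129): 9 bp
  [129,137): 8 bp
  [137,144): 7 bp
  [144,148): 4 bp
  [148,161): 13 bp
  [161,170): 9 bp
  [170,173): 3 bp
  [173,194): 21 bp
  [194,195): 1 bp
  [195,208): 13 bp
  [208,218): 10 bp
  [218,222): 4 bp
  [222,235): 13 bp
  [235,236): 1 bp
  [236,242): 6 bp
  [242,251): 9 bp

[1,1,3,3,3,4,4,4,6,6,6,6,7,7,7,8,9,9,9,9,10,11,13,13,13,15,18,21,25]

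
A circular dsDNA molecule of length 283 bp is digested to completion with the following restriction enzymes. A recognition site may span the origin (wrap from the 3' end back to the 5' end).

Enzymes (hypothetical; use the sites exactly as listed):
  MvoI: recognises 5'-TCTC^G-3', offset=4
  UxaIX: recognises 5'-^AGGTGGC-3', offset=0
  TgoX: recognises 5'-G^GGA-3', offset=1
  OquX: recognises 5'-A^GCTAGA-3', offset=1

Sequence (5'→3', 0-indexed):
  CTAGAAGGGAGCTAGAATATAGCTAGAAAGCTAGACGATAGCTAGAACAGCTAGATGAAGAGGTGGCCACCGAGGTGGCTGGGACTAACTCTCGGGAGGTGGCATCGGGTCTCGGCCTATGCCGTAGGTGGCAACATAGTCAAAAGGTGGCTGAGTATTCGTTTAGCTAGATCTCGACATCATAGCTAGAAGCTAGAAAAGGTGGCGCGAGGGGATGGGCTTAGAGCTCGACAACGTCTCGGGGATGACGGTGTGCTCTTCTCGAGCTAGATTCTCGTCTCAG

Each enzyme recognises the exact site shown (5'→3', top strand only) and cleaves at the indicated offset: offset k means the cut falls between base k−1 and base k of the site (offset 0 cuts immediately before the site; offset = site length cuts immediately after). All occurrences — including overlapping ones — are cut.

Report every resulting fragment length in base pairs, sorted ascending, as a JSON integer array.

[1,2,2,2,3,6,7,8,8,8,9,9,9,10,11,11,11,11,12,12,12,13,17,19,21,21,28]

Per-enzyme occurrences:
  MvoI (TCTCG, off=4): starts [89, 109, 171, 236, 259, 272] → cuts [93, 113, 175, 240, 263, 276]
  UxaIX (AGGTGGC, off=0): starts [60, 72, 96, 125, 144, 199] → cuts [60, 72, 96, 125, 144, 199]
  TgoX (GGGA, off=1): starts [6, 80, 93, 211, 241] → cuts [7, 81, 94, 212, 242]
  OquX (AGCTAGA, off=1): starts [9, 20, 28, 39, 48, 164, 183, 190, 264, 281] → cuts [10, 21, 29, 40, 49, 165, 184, 191, 265, 282]

Pooled cuts: [7, 10, 21, 29, 40, 49, 60, 72, 81, 93, 94, 96, 113, 125, 144, 165, 175, 184, 191, 199, 212, 240, 242, 263, 265, 276, 282]

Fragment lengths:
  7→10: 3 bp
  10→21: 11 bp
  21→29: 8 bp
  29→40: 11 bp
  40→49: 9 bp
  49→60: 11 bp
  60→72: 12 bp
  72→81: 9 bp
  81→93: 12 bp
  93→94: 1 bp
  94→96: 2 bp
  96→113: 17 bp
  113→125: 12 bp
  125→144: 19 bp
  144→165: 21 bp
  165→175: 10 bp
  175→184: 9 bp
  184→191: 7 bp
  191→199: 8 bp
  199→212: 13 bp
  212→240: 28 bp
  240→242: 2 bp
  242→263: 21 bp
  263→265: 2 bp
  265→276: 11 bp
  276→282: 6 bp
  282→7 (wrap): 283-282+7 = 8 bp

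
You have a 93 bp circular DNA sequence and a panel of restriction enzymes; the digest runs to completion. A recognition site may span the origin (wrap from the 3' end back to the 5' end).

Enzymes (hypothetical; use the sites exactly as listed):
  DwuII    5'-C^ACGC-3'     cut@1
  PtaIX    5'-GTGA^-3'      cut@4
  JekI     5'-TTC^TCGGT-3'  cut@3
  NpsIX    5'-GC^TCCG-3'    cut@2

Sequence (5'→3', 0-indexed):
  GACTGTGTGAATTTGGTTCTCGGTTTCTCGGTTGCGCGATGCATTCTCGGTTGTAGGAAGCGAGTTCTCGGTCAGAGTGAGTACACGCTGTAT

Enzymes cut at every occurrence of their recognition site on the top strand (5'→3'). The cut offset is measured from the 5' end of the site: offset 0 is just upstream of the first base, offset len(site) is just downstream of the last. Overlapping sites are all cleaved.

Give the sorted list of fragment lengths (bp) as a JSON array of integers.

Site scan:
  DwuII CACGC/1: at [83] ⇒ [84]
  PtaIX GTGA/4: at [6, 76] ⇒ [10, 80]
  JekI TTCTCGGT/3: at [16, 24, 43, 64] ⇒ [19, 27, 46, 67]
  NpsIX (GCTCCG, off=2): no sites

All cut coordinates (distinct, sorted): [10, 19, 27, 46, 67, 80, 84]

Fragment lengths:
  10→19: 9 bp
  19→27: 8 bp
  27→46: 19 bp
  46→67: 21 bp
  67→80: 13 bp
  80→84: 4 bp
  84→10 (wrap): 93-84+10 = 19 bp

[4,8,9,13,19,19,21]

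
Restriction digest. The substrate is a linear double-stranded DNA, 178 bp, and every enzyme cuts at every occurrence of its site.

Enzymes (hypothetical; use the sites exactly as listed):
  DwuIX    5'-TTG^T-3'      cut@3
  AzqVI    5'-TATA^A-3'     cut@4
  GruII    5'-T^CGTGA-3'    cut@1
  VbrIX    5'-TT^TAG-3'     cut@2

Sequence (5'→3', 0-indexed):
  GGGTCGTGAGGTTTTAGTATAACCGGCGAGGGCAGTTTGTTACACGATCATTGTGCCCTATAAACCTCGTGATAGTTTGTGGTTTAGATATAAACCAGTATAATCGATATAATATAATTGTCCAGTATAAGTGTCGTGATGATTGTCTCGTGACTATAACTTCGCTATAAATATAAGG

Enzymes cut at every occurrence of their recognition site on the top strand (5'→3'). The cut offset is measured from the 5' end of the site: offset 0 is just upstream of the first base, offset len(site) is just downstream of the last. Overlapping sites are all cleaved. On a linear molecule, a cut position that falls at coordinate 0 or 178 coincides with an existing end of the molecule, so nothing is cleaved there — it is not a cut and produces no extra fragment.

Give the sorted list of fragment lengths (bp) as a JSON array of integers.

[3,3,4,4,5,5,5,5,6,7,8,9,9,9,10,10,10,11,11,12,14,18]

Site scan:
  DwuIX (TTGT, off=3): starts [36, 50, 76, 117, 142] → cuts [39, 53, 79, 120, 145]
  AzqVI (TATAA, off=4): starts [17, 58, 88, 98, 107, 112, 125, 154, 165, 171] → cuts [21, 62, 92, 102, 111, 116, 129, 158, 169, 175]
  GruII (TCGTGA, off=1): starts [3, 66, 133, 147] → cuts [4, 67, 134, 148]
  VbrIX (TTTAG, off=2): starts [12, 82] → cuts [14, 84]

Pooled cuts: [4, 14, 21, 39, 53, 62, 67, 79, 84, 92, 102, 111, 116, 120, 129, 134, 145, 148, 158, 169, 175]

Fragments:
  [0,4): 4 bp
  [4,14): 10 bp
  [14,21): 7 bp
  [21,39): 18 bp
  [39,53): 14 bp
  [53,62): 9 bp
  [62,67): 5 bp
  [67,79): 12 bp
  [79,84): 5 bp
  [84,92): 8 bp
  [92,102): 10 bp
  [102,111): 9 bp
  [111,116): 5 bp
  [116,120): 4 bp
  [120,129): 9 bp
  [129,134): 5 bp
  [134,145): 11 bp
  [145,148): 3 bp
  [148,158): 10 bp
  [158,169): 11 bp
  [169,175): 6 bp
  [175,178): 3 bp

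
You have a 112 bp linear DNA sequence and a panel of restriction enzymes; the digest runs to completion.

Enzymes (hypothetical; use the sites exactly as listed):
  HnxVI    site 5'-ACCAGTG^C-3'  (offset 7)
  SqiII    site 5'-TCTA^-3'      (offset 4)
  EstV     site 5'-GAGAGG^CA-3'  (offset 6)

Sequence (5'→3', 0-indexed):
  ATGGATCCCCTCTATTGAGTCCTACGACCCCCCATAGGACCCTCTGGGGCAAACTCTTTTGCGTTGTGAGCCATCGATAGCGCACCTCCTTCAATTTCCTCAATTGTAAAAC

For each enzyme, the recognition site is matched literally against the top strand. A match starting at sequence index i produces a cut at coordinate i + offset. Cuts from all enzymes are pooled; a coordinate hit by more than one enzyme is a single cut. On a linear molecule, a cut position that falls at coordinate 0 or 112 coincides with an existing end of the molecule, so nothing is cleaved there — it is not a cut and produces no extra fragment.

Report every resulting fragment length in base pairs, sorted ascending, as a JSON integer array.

[14,98]

Scan for sites:
  HnxVI (ACCAGTGC, off=7): no sites
  SqiII TCTA/4: at [10] ⇒ [14]
  EstV (GAGAGGCA, off=6): no sites

All cut coordinates (distinct, sorted): [14]

Fragment lengths:
  [0,14): 14 bp
  [14,112): 98 bp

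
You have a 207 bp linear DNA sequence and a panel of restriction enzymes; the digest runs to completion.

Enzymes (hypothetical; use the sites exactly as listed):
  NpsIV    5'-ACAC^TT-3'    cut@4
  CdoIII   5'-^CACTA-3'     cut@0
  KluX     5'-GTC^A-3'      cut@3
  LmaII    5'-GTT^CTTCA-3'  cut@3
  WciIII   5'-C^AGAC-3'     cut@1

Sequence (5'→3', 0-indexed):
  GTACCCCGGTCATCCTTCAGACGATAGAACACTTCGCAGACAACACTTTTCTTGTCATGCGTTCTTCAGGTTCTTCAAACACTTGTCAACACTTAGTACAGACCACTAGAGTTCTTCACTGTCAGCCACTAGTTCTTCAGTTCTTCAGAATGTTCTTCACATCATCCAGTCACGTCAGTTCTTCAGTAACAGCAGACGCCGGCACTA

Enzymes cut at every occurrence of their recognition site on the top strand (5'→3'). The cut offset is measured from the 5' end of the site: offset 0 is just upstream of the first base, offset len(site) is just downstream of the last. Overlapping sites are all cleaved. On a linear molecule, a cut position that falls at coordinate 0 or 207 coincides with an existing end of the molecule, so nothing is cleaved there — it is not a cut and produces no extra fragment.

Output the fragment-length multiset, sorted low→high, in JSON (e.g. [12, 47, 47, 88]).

[3,4,4,5,5,5,5,5,7,7,7,8,8,9,9,9,10,10,10,10,11,12,13,14,17]

Per-enzyme occurrences:
  NpsIV ACACTT/4: at [28, 42, 78, 88] ⇒ [32, 46, 82, 92]
  CdoIII CACTA/0: at [103, 126, 202] ⇒ [103, 126, 202]
  KluX GTCA/3: at [8, 53, 84, 120, 168, 173] ⇒ [11, 56, 87, 123, 171, 176]
  LmaII GTTCTTCA/3: at [60, 69, 110, 131, 139, 151, 177] ⇒ [63, 72, 113, 134, 142, 154, 180]
  WciIII CAGAC/1: at [17, 36, 98, 192] ⇒ [18, 37, 99, 193]

Pooled cuts: [11, 18, 32, 37, 46, 56, 63, 72, 82, 87, 92, 99, 103, 113, 123, 126, 134, 142, 154, 171, 176, 180, 193, 202]

Fragments:
  [0,11): 11 bp
  [11,18): 7 bp
  [18,32): 14 bp
  [32,37): 5 bp
  [37,46): 9 bp
  [46,56): 10 bp
  [56,63): 7 bp
  [63,72): 9 bp
  [72,82): 10 bp
  [82,87): 5 bp
  [87,92): 5 bp
  [92,99): 7 bp
  [99,103): 4 bp
  [103,113): 10 bp
  [113,123): 10 bp
  [123,126): 3 bp
  [126,134): 8 bp
  [134,142): 8 bp
  [142,154): 12 bp
  [154,171): 17 bp
  [171,176): 5 bp
  [176,180): 4 bp
  [180,193): 13 bp
  [193,202): 9 bp
  [202,207): 5 bp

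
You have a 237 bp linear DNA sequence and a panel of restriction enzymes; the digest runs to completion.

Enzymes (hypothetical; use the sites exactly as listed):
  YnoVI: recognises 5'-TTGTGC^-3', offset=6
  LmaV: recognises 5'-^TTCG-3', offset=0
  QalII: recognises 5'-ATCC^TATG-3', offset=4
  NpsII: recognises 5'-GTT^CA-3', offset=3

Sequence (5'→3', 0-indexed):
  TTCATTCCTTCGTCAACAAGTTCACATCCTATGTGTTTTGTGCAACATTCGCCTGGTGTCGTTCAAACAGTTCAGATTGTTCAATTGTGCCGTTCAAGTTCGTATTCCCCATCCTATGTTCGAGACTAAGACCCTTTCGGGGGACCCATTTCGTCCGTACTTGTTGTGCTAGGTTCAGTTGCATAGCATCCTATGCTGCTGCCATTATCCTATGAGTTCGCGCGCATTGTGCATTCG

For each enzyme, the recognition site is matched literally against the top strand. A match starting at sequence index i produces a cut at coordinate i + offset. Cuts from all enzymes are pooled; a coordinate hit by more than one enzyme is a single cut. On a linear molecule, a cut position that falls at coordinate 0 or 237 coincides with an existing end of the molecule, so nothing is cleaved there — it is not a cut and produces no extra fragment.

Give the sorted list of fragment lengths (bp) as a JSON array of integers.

Per-enzyme occurrences:
  YnoVI TTGTGC/6: at [37, 84, 163, 226] ⇒ [43, 90, 169, 232]
  LmaV TTCG/0: at [8, 47, 98, 118, 135, 149, 216, 233] ⇒ [8, 47, 98, 118, 135, 149, 216, 233]
  QalII ATCCTATG/4: at [25, 110, 187, 206] ⇒ [29, 114, 191, 210]
  NpsII GTTCA/3: at [19, 60, 69, 78, 91, 172] ⇒ [22, 63, 72, 81, 94, 175]

Pooled cuts: [8, 22, 29, 43, 47, 63, 72, 81, 90, 94, 98, 114, 118, 135, 149, 169, 175, 191, 210, 216, 232, 233]

Fragment lengths:
  [0,8): 8 bp
  [8,22): 14 bp
  [22,29): 7 bp
  [29,43): 14 bp
  [43,47): 4 bp
  [47,63): 16 bp
  [63,72): 9 bp
  [72,81): 9 bp
  [81,90): 9 bp
  [90,94): 4 bp
  [94,98): 4 bp
  [98,114): 16 bp
  [114,118): 4 bp
  [118,135): 17 bp
  [135,149): 14 bp
  [149,169): 20 bp
  [169,175): 6 bp
  [175,191): 16 bp
  [191,210): 19 bp
  [210,216): 6 bp
  [216,232): 16 bp
  [232,233): 1 bp
  [233,237): 4 bp

[1,4,4,4,4,4,6,6,7,8,9,9,9,14,14,14,16,16,16,16,17,19,20]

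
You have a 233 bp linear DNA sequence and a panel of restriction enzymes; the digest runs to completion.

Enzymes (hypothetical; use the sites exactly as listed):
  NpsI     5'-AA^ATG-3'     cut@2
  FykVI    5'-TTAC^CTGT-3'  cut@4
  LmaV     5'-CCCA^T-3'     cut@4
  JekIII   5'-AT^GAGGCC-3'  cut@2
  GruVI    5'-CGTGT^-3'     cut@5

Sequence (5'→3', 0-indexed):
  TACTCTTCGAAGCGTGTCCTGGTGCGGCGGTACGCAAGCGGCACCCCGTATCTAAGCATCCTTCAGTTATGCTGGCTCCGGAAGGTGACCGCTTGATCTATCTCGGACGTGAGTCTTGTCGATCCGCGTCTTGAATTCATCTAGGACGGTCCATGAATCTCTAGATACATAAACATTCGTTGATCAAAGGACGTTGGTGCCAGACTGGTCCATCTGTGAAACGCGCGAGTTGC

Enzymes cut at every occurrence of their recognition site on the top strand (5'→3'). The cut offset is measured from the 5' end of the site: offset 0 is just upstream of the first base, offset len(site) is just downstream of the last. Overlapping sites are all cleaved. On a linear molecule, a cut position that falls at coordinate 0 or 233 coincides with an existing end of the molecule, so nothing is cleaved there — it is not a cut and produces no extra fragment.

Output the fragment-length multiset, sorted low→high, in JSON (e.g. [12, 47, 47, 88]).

[17,216]

Scan for sites:
  NpsI (AAATG, off=2): no sites
  FykVI (TTACCTGT, off=4): no sites
  LmaV (CCCAT, off=4): no sites
  JekIII (ATGAGGCC, off=2): no sites
  GruVI CGTGT/5: at [12] ⇒ [17]

All cut coordinates (distinct, sorted): [17]

Fragments:
  [0,17): 17 bp
  [17,233): 216 bp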